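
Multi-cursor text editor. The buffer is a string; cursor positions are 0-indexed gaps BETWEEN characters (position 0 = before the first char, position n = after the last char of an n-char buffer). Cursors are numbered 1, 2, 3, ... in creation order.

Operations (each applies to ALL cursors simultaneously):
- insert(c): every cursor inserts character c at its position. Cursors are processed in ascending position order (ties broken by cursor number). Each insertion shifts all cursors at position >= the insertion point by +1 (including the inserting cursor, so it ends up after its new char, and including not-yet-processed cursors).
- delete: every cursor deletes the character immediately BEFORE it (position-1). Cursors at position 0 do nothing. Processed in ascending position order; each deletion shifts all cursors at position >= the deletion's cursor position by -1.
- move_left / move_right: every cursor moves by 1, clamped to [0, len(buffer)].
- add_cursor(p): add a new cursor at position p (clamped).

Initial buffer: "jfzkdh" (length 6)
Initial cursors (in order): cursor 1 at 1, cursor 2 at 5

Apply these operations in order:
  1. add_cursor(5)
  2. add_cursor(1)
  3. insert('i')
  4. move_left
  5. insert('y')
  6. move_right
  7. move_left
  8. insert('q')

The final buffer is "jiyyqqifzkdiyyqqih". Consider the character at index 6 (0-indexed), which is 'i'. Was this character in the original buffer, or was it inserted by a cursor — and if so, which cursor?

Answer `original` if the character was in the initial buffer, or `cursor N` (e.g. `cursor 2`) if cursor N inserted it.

Answer: cursor 4

Derivation:
After op 1 (add_cursor(5)): buffer="jfzkdh" (len 6), cursors c1@1 c2@5 c3@5, authorship ......
After op 2 (add_cursor(1)): buffer="jfzkdh" (len 6), cursors c1@1 c4@1 c2@5 c3@5, authorship ......
After op 3 (insert('i')): buffer="jiifzkdiih" (len 10), cursors c1@3 c4@3 c2@9 c3@9, authorship .14....23.
After op 4 (move_left): buffer="jiifzkdiih" (len 10), cursors c1@2 c4@2 c2@8 c3@8, authorship .14....23.
After op 5 (insert('y')): buffer="jiyyifzkdiyyih" (len 14), cursors c1@4 c4@4 c2@12 c3@12, authorship .1144....2233.
After op 6 (move_right): buffer="jiyyifzkdiyyih" (len 14), cursors c1@5 c4@5 c2@13 c3@13, authorship .1144....2233.
After op 7 (move_left): buffer="jiyyifzkdiyyih" (len 14), cursors c1@4 c4@4 c2@12 c3@12, authorship .1144....2233.
After op 8 (insert('q')): buffer="jiyyqqifzkdiyyqqih" (len 18), cursors c1@6 c4@6 c2@16 c3@16, authorship .114144....223233.
Authorship (.=original, N=cursor N): . 1 1 4 1 4 4 . . . . 2 2 3 2 3 3 .
Index 6: author = 4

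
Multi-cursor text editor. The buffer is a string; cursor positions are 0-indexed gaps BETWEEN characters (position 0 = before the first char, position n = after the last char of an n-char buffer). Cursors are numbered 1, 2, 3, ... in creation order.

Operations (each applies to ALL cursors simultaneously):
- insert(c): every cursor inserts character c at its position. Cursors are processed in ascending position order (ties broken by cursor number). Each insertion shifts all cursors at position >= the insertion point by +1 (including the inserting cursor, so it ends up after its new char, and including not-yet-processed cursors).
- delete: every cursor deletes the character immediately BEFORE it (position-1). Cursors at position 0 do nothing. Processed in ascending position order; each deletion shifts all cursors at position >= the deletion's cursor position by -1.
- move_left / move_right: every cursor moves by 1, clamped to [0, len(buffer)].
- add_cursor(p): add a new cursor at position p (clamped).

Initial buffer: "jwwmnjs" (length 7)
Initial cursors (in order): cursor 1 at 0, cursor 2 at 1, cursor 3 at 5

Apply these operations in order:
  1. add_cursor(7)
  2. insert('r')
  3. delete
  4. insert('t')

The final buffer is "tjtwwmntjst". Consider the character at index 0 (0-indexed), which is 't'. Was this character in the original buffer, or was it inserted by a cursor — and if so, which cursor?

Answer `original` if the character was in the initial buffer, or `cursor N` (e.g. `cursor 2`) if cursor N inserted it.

After op 1 (add_cursor(7)): buffer="jwwmnjs" (len 7), cursors c1@0 c2@1 c3@5 c4@7, authorship .......
After op 2 (insert('r')): buffer="rjrwwmnrjsr" (len 11), cursors c1@1 c2@3 c3@8 c4@11, authorship 1.2....3..4
After op 3 (delete): buffer="jwwmnjs" (len 7), cursors c1@0 c2@1 c3@5 c4@7, authorship .......
After op 4 (insert('t')): buffer="tjtwwmntjst" (len 11), cursors c1@1 c2@3 c3@8 c4@11, authorship 1.2....3..4
Authorship (.=original, N=cursor N): 1 . 2 . . . . 3 . . 4
Index 0: author = 1

Answer: cursor 1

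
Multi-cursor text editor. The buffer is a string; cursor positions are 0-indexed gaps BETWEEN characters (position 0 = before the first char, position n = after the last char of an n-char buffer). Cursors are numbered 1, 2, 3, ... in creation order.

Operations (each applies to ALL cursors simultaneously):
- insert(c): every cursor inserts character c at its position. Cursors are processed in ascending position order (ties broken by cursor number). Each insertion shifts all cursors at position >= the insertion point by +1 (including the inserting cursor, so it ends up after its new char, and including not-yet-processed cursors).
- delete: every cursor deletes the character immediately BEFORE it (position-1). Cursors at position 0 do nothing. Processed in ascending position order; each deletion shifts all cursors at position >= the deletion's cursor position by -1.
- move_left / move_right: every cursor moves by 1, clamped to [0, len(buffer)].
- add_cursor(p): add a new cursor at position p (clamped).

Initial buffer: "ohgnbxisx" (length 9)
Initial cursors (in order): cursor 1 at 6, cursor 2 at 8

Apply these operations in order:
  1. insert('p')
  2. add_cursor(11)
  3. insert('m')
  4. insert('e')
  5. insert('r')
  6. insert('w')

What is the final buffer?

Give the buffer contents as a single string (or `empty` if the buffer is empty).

After op 1 (insert('p')): buffer="ohgnbxpispx" (len 11), cursors c1@7 c2@10, authorship ......1..2.
After op 2 (add_cursor(11)): buffer="ohgnbxpispx" (len 11), cursors c1@7 c2@10 c3@11, authorship ......1..2.
After op 3 (insert('m')): buffer="ohgnbxpmispmxm" (len 14), cursors c1@8 c2@12 c3@14, authorship ......11..22.3
After op 4 (insert('e')): buffer="ohgnbxpmeispmexme" (len 17), cursors c1@9 c2@14 c3@17, authorship ......111..222.33
After op 5 (insert('r')): buffer="ohgnbxpmerispmerxmer" (len 20), cursors c1@10 c2@16 c3@20, authorship ......1111..2222.333
After op 6 (insert('w')): buffer="ohgnbxpmerwispmerwxmerw" (len 23), cursors c1@11 c2@18 c3@23, authorship ......11111..22222.3333

Answer: ohgnbxpmerwispmerwxmerw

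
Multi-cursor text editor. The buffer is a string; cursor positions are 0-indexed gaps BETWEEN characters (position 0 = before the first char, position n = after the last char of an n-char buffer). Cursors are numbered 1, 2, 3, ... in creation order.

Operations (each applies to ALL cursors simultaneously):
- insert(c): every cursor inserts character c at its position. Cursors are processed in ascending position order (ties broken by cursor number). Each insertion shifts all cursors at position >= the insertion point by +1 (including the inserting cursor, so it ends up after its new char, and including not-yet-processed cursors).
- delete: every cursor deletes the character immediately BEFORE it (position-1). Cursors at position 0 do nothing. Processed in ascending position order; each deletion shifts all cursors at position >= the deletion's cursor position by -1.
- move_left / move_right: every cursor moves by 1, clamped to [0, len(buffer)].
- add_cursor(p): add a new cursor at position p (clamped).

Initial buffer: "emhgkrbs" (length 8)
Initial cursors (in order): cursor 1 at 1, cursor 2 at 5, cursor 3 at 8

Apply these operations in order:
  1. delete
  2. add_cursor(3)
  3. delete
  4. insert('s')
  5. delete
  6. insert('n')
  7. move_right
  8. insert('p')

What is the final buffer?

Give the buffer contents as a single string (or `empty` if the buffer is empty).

Answer: nmpnnrppnp

Derivation:
After op 1 (delete): buffer="mhgrb" (len 5), cursors c1@0 c2@3 c3@5, authorship .....
After op 2 (add_cursor(3)): buffer="mhgrb" (len 5), cursors c1@0 c2@3 c4@3 c3@5, authorship .....
After op 3 (delete): buffer="mr" (len 2), cursors c1@0 c2@1 c4@1 c3@2, authorship ..
After op 4 (insert('s')): buffer="smssrs" (len 6), cursors c1@1 c2@4 c4@4 c3@6, authorship 1.24.3
After op 5 (delete): buffer="mr" (len 2), cursors c1@0 c2@1 c4@1 c3@2, authorship ..
After op 6 (insert('n')): buffer="nmnnrn" (len 6), cursors c1@1 c2@4 c4@4 c3@6, authorship 1.24.3
After op 7 (move_right): buffer="nmnnrn" (len 6), cursors c1@2 c2@5 c4@5 c3@6, authorship 1.24.3
After op 8 (insert('p')): buffer="nmpnnrppnp" (len 10), cursors c1@3 c2@8 c4@8 c3@10, authorship 1.124.2433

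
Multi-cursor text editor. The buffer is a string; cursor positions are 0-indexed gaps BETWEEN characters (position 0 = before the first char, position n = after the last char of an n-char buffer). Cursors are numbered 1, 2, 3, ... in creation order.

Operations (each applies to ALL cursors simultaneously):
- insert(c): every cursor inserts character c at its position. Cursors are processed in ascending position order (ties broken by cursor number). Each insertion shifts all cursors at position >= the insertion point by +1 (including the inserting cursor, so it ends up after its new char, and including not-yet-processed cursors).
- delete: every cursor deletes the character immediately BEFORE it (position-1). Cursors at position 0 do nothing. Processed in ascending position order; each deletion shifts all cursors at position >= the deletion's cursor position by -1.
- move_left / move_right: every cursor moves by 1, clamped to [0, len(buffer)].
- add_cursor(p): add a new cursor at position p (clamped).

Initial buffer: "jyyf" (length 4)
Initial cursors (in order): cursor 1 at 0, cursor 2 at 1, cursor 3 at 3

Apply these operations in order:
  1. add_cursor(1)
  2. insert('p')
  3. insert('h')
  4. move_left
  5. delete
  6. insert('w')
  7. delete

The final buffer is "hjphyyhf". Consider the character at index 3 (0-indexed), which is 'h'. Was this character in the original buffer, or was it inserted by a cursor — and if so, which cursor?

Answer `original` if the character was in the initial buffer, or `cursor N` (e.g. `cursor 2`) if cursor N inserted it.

Answer: cursor 4

Derivation:
After op 1 (add_cursor(1)): buffer="jyyf" (len 4), cursors c1@0 c2@1 c4@1 c3@3, authorship ....
After op 2 (insert('p')): buffer="pjppyypf" (len 8), cursors c1@1 c2@4 c4@4 c3@7, authorship 1.24..3.
After op 3 (insert('h')): buffer="phjpphhyyphf" (len 12), cursors c1@2 c2@7 c4@7 c3@11, authorship 11.2424..33.
After op 4 (move_left): buffer="phjpphhyyphf" (len 12), cursors c1@1 c2@6 c4@6 c3@10, authorship 11.2424..33.
After op 5 (delete): buffer="hjphyyhf" (len 8), cursors c1@0 c2@3 c4@3 c3@6, authorship 1.24..3.
After op 6 (insert('w')): buffer="whjpwwhyywhf" (len 12), cursors c1@1 c2@6 c4@6 c3@10, authorship 11.2244..33.
After op 7 (delete): buffer="hjphyyhf" (len 8), cursors c1@0 c2@3 c4@3 c3@6, authorship 1.24..3.
Authorship (.=original, N=cursor N): 1 . 2 4 . . 3 .
Index 3: author = 4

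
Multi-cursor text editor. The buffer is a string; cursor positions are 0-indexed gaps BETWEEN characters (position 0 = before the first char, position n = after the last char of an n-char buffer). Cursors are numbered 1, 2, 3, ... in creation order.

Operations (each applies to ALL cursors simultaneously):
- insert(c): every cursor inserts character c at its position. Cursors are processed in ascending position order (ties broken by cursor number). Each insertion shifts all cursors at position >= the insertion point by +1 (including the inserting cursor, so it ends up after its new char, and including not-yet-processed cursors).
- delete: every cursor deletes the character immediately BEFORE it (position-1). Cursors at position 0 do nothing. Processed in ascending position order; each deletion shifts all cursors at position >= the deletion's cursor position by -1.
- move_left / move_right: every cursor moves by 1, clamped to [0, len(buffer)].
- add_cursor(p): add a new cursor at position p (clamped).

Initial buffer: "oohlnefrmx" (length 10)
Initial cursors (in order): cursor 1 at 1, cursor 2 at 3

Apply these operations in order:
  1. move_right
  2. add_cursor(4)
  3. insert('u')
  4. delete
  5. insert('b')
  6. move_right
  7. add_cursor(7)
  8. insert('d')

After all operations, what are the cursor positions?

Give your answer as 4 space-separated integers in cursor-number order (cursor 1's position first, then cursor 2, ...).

After op 1 (move_right): buffer="oohlnefrmx" (len 10), cursors c1@2 c2@4, authorship ..........
After op 2 (add_cursor(4)): buffer="oohlnefrmx" (len 10), cursors c1@2 c2@4 c3@4, authorship ..........
After op 3 (insert('u')): buffer="oouhluunefrmx" (len 13), cursors c1@3 c2@7 c3@7, authorship ..1..23......
After op 4 (delete): buffer="oohlnefrmx" (len 10), cursors c1@2 c2@4 c3@4, authorship ..........
After op 5 (insert('b')): buffer="oobhlbbnefrmx" (len 13), cursors c1@3 c2@7 c3@7, authorship ..1..23......
After op 6 (move_right): buffer="oobhlbbnefrmx" (len 13), cursors c1@4 c2@8 c3@8, authorship ..1..23......
After op 7 (add_cursor(7)): buffer="oobhlbbnefrmx" (len 13), cursors c1@4 c4@7 c2@8 c3@8, authorship ..1..23......
After op 8 (insert('d')): buffer="oobhdlbbdnddefrmx" (len 17), cursors c1@5 c4@9 c2@12 c3@12, authorship ..1.1.234.23.....

Answer: 5 12 12 9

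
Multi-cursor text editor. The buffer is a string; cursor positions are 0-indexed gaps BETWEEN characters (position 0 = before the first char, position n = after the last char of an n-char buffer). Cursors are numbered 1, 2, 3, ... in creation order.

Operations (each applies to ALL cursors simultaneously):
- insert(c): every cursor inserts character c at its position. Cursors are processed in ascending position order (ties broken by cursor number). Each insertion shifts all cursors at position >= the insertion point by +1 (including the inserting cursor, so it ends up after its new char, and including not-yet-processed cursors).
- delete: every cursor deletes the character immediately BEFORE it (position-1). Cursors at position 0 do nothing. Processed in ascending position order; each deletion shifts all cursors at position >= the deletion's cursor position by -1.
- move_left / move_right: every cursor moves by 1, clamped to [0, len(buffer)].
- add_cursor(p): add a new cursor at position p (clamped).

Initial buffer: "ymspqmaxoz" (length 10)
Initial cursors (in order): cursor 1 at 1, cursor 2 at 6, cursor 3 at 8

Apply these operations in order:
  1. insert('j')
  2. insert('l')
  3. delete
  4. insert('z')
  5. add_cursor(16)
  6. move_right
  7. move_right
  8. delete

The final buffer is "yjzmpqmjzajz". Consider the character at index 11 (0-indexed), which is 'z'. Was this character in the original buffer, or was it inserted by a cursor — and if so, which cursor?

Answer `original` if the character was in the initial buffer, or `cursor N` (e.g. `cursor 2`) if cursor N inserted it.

After op 1 (insert('j')): buffer="yjmspqmjaxjoz" (len 13), cursors c1@2 c2@8 c3@11, authorship .1.....2..3..
After op 2 (insert('l')): buffer="yjlmspqmjlaxjloz" (len 16), cursors c1@3 c2@10 c3@14, authorship .11.....22..33..
After op 3 (delete): buffer="yjmspqmjaxjoz" (len 13), cursors c1@2 c2@8 c3@11, authorship .1.....2..3..
After op 4 (insert('z')): buffer="yjzmspqmjzaxjzoz" (len 16), cursors c1@3 c2@10 c3@14, authorship .11.....22..33..
After op 5 (add_cursor(16)): buffer="yjzmspqmjzaxjzoz" (len 16), cursors c1@3 c2@10 c3@14 c4@16, authorship .11.....22..33..
After op 6 (move_right): buffer="yjzmspqmjzaxjzoz" (len 16), cursors c1@4 c2@11 c3@15 c4@16, authorship .11.....22..33..
After op 7 (move_right): buffer="yjzmspqmjzaxjzoz" (len 16), cursors c1@5 c2@12 c3@16 c4@16, authorship .11.....22..33..
After op 8 (delete): buffer="yjzmpqmjzajz" (len 12), cursors c1@4 c2@10 c3@12 c4@12, authorship .11....22.33
Authorship (.=original, N=cursor N): . 1 1 . . . . 2 2 . 3 3
Index 11: author = 3

Answer: cursor 3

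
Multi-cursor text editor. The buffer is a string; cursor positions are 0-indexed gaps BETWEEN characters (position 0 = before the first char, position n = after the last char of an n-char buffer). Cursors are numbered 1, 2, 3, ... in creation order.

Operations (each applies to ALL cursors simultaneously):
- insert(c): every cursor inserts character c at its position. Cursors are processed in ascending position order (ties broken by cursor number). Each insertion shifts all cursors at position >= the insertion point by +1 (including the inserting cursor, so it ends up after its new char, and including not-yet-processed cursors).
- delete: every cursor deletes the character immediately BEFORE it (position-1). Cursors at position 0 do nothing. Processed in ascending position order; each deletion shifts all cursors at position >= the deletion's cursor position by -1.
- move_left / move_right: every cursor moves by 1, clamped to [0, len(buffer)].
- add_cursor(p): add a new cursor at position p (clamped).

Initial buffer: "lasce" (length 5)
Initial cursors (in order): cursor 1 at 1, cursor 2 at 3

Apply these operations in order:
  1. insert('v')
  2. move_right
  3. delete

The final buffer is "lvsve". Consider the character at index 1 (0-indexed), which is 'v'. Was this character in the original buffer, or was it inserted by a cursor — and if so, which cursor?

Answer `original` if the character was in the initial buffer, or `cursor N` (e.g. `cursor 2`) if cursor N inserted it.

Answer: cursor 1

Derivation:
After op 1 (insert('v')): buffer="lvasvce" (len 7), cursors c1@2 c2@5, authorship .1..2..
After op 2 (move_right): buffer="lvasvce" (len 7), cursors c1@3 c2@6, authorship .1..2..
After op 3 (delete): buffer="lvsve" (len 5), cursors c1@2 c2@4, authorship .1.2.
Authorship (.=original, N=cursor N): . 1 . 2 .
Index 1: author = 1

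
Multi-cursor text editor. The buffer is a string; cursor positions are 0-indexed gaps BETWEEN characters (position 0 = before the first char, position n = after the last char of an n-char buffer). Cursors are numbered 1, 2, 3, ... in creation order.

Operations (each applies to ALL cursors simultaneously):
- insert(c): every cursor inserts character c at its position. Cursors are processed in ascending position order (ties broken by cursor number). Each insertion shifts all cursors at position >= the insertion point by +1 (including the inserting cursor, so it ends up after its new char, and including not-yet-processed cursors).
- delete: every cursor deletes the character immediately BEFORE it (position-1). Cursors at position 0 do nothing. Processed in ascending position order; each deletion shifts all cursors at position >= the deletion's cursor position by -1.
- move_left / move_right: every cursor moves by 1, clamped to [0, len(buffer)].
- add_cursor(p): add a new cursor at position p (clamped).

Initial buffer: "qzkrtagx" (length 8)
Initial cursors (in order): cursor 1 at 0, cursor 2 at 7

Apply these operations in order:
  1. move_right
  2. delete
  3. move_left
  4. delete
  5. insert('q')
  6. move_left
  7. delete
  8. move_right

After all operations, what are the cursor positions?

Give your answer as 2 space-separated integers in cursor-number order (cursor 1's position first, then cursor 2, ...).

After op 1 (move_right): buffer="qzkrtagx" (len 8), cursors c1@1 c2@8, authorship ........
After op 2 (delete): buffer="zkrtag" (len 6), cursors c1@0 c2@6, authorship ......
After op 3 (move_left): buffer="zkrtag" (len 6), cursors c1@0 c2@5, authorship ......
After op 4 (delete): buffer="zkrtg" (len 5), cursors c1@0 c2@4, authorship .....
After op 5 (insert('q')): buffer="qzkrtqg" (len 7), cursors c1@1 c2@6, authorship 1....2.
After op 6 (move_left): buffer="qzkrtqg" (len 7), cursors c1@0 c2@5, authorship 1....2.
After op 7 (delete): buffer="qzkrqg" (len 6), cursors c1@0 c2@4, authorship 1...2.
After op 8 (move_right): buffer="qzkrqg" (len 6), cursors c1@1 c2@5, authorship 1...2.

Answer: 1 5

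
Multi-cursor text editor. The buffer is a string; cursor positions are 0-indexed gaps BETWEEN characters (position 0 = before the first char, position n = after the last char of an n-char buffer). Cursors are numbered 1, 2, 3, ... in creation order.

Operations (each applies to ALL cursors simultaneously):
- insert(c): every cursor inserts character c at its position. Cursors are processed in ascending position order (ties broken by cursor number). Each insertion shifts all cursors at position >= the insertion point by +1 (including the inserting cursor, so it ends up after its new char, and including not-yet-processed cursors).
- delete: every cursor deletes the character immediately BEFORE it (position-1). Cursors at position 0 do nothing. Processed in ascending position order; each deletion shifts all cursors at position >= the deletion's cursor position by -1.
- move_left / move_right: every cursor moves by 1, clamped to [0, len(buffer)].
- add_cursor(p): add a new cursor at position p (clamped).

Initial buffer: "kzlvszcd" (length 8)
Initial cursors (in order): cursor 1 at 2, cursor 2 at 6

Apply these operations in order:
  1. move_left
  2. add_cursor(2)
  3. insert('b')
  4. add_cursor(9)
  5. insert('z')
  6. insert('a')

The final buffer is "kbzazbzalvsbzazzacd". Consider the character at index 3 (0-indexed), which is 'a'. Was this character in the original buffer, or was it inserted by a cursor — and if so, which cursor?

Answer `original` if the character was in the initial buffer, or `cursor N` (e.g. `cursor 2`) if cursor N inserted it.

Answer: cursor 1

Derivation:
After op 1 (move_left): buffer="kzlvszcd" (len 8), cursors c1@1 c2@5, authorship ........
After op 2 (add_cursor(2)): buffer="kzlvszcd" (len 8), cursors c1@1 c3@2 c2@5, authorship ........
After op 3 (insert('b')): buffer="kbzblvsbzcd" (len 11), cursors c1@2 c3@4 c2@8, authorship .1.3...2...
After op 4 (add_cursor(9)): buffer="kbzblvsbzcd" (len 11), cursors c1@2 c3@4 c2@8 c4@9, authorship .1.3...2...
After op 5 (insert('z')): buffer="kbzzbzlvsbzzzcd" (len 15), cursors c1@3 c3@6 c2@11 c4@13, authorship .11.33...22.4..
After op 6 (insert('a')): buffer="kbzazbzalvsbzazzacd" (len 19), cursors c1@4 c3@8 c2@14 c4@17, authorship .111.333...222.44..
Authorship (.=original, N=cursor N): . 1 1 1 . 3 3 3 . . . 2 2 2 . 4 4 . .
Index 3: author = 1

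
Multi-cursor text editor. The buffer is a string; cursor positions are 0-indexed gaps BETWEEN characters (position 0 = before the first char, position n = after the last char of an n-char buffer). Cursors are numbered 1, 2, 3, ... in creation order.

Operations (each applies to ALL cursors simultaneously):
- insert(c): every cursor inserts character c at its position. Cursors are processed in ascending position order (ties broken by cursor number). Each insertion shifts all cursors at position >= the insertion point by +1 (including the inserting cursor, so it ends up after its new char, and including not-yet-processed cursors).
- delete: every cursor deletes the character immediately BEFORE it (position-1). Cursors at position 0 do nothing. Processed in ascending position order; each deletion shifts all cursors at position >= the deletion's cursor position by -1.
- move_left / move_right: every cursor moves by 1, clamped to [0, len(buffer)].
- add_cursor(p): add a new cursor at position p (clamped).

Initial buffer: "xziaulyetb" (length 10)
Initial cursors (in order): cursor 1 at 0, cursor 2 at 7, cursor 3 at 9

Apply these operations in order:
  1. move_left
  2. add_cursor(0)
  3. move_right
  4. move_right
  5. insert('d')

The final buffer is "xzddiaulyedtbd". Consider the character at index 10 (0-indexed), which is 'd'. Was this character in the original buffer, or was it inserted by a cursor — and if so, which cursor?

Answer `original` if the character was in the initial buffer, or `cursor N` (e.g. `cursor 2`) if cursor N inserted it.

After op 1 (move_left): buffer="xziaulyetb" (len 10), cursors c1@0 c2@6 c3@8, authorship ..........
After op 2 (add_cursor(0)): buffer="xziaulyetb" (len 10), cursors c1@0 c4@0 c2@6 c3@8, authorship ..........
After op 3 (move_right): buffer="xziaulyetb" (len 10), cursors c1@1 c4@1 c2@7 c3@9, authorship ..........
After op 4 (move_right): buffer="xziaulyetb" (len 10), cursors c1@2 c4@2 c2@8 c3@10, authorship ..........
After op 5 (insert('d')): buffer="xzddiaulyedtbd" (len 14), cursors c1@4 c4@4 c2@11 c3@14, authorship ..14......2..3
Authorship (.=original, N=cursor N): . . 1 4 . . . . . . 2 . . 3
Index 10: author = 2

Answer: cursor 2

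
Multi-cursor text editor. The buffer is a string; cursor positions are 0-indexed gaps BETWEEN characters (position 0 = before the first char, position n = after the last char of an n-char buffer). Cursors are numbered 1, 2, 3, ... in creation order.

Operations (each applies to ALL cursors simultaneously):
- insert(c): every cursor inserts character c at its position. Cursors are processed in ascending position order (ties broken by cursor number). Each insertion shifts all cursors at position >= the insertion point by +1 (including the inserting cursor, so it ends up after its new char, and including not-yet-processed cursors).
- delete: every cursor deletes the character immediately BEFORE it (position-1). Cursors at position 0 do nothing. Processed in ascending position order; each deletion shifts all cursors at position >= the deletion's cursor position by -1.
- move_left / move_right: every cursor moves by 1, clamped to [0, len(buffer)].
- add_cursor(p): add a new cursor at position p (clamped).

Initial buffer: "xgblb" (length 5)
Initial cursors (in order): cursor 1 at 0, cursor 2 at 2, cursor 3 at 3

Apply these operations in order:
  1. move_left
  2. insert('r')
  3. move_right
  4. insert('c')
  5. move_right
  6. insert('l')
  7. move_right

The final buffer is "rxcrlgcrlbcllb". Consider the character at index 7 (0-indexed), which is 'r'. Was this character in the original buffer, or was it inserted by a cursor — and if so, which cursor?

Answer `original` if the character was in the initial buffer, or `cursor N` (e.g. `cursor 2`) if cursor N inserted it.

Answer: cursor 3

Derivation:
After op 1 (move_left): buffer="xgblb" (len 5), cursors c1@0 c2@1 c3@2, authorship .....
After op 2 (insert('r')): buffer="rxrgrblb" (len 8), cursors c1@1 c2@3 c3@5, authorship 1.2.3...
After op 3 (move_right): buffer="rxrgrblb" (len 8), cursors c1@2 c2@4 c3@6, authorship 1.2.3...
After op 4 (insert('c')): buffer="rxcrgcrbclb" (len 11), cursors c1@3 c2@6 c3@9, authorship 1.12.23.3..
After op 5 (move_right): buffer="rxcrgcrbclb" (len 11), cursors c1@4 c2@7 c3@10, authorship 1.12.23.3..
After op 6 (insert('l')): buffer="rxcrlgcrlbcllb" (len 14), cursors c1@5 c2@9 c3@13, authorship 1.121.232.3.3.
After op 7 (move_right): buffer="rxcrlgcrlbcllb" (len 14), cursors c1@6 c2@10 c3@14, authorship 1.121.232.3.3.
Authorship (.=original, N=cursor N): 1 . 1 2 1 . 2 3 2 . 3 . 3 .
Index 7: author = 3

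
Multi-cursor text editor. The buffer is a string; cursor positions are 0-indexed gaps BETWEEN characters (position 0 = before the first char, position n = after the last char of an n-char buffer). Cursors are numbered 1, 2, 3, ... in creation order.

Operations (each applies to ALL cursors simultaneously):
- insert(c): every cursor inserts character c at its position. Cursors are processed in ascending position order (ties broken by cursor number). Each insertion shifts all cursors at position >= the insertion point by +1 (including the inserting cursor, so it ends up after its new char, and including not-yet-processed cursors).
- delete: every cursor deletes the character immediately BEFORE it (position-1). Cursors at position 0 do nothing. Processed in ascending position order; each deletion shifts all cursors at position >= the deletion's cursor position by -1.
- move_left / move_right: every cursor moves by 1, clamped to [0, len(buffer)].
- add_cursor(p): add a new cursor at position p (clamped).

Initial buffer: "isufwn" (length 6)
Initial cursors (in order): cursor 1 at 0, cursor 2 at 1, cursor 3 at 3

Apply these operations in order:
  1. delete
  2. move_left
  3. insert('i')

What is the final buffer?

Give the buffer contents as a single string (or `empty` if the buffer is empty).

After op 1 (delete): buffer="sfwn" (len 4), cursors c1@0 c2@0 c3@1, authorship ....
After op 2 (move_left): buffer="sfwn" (len 4), cursors c1@0 c2@0 c3@0, authorship ....
After op 3 (insert('i')): buffer="iiisfwn" (len 7), cursors c1@3 c2@3 c3@3, authorship 123....

Answer: iiisfwn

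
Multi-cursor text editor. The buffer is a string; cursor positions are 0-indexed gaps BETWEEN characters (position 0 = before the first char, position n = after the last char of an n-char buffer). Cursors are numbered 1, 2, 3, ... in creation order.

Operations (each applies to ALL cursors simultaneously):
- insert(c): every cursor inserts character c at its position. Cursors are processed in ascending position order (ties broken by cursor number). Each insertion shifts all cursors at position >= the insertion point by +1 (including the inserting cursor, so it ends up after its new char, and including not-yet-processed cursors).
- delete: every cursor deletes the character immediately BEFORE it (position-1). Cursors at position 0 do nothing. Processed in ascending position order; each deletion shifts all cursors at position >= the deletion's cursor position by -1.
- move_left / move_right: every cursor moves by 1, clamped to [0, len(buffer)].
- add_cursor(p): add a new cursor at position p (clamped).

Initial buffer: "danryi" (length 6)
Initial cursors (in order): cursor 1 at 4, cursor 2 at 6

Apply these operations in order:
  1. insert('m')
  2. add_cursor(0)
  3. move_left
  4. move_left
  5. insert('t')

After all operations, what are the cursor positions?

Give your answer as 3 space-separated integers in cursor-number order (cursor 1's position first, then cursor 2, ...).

Answer: 5 9 1

Derivation:
After op 1 (insert('m')): buffer="danrmyim" (len 8), cursors c1@5 c2@8, authorship ....1..2
After op 2 (add_cursor(0)): buffer="danrmyim" (len 8), cursors c3@0 c1@5 c2@8, authorship ....1..2
After op 3 (move_left): buffer="danrmyim" (len 8), cursors c3@0 c1@4 c2@7, authorship ....1..2
After op 4 (move_left): buffer="danrmyim" (len 8), cursors c3@0 c1@3 c2@6, authorship ....1..2
After op 5 (insert('t')): buffer="tdantrmytim" (len 11), cursors c3@1 c1@5 c2@9, authorship 3...1.1.2.2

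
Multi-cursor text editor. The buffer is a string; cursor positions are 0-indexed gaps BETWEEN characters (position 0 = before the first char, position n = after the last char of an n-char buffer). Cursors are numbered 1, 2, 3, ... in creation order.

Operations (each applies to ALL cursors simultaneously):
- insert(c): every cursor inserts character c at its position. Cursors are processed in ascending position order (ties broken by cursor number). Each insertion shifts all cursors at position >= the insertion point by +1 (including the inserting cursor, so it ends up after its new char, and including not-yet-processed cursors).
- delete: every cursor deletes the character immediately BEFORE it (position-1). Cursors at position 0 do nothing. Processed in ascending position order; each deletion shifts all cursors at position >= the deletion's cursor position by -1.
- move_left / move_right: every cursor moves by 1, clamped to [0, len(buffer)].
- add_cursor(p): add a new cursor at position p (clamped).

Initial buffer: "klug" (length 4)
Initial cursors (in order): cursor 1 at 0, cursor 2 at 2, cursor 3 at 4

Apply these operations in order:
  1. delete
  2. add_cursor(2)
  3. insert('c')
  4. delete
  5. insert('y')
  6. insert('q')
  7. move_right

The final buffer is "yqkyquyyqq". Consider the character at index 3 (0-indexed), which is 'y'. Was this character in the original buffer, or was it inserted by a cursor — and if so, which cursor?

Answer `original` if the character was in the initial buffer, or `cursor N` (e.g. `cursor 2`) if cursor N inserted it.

Answer: cursor 2

Derivation:
After op 1 (delete): buffer="ku" (len 2), cursors c1@0 c2@1 c3@2, authorship ..
After op 2 (add_cursor(2)): buffer="ku" (len 2), cursors c1@0 c2@1 c3@2 c4@2, authorship ..
After op 3 (insert('c')): buffer="ckcucc" (len 6), cursors c1@1 c2@3 c3@6 c4@6, authorship 1.2.34
After op 4 (delete): buffer="ku" (len 2), cursors c1@0 c2@1 c3@2 c4@2, authorship ..
After op 5 (insert('y')): buffer="ykyuyy" (len 6), cursors c1@1 c2@3 c3@6 c4@6, authorship 1.2.34
After op 6 (insert('q')): buffer="yqkyquyyqq" (len 10), cursors c1@2 c2@5 c3@10 c4@10, authorship 11.22.3434
After op 7 (move_right): buffer="yqkyquyyqq" (len 10), cursors c1@3 c2@6 c3@10 c4@10, authorship 11.22.3434
Authorship (.=original, N=cursor N): 1 1 . 2 2 . 3 4 3 4
Index 3: author = 2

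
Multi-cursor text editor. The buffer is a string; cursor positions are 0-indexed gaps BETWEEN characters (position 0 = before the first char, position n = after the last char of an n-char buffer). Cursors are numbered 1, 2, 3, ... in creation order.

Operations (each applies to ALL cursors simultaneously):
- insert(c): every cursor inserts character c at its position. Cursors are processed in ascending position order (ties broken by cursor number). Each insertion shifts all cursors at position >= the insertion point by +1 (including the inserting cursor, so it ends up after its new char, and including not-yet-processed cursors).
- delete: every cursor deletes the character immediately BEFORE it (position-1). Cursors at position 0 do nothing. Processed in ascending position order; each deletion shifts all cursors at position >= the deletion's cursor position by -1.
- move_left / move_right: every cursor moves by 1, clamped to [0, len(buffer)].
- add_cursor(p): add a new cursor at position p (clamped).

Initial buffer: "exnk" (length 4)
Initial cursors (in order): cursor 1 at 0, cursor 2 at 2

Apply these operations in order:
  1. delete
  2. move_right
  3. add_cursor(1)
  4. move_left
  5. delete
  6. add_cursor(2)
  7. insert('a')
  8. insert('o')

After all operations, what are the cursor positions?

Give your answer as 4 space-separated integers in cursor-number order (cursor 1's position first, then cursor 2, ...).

After op 1 (delete): buffer="enk" (len 3), cursors c1@0 c2@1, authorship ...
After op 2 (move_right): buffer="enk" (len 3), cursors c1@1 c2@2, authorship ...
After op 3 (add_cursor(1)): buffer="enk" (len 3), cursors c1@1 c3@1 c2@2, authorship ...
After op 4 (move_left): buffer="enk" (len 3), cursors c1@0 c3@0 c2@1, authorship ...
After op 5 (delete): buffer="nk" (len 2), cursors c1@0 c2@0 c3@0, authorship ..
After op 6 (add_cursor(2)): buffer="nk" (len 2), cursors c1@0 c2@0 c3@0 c4@2, authorship ..
After op 7 (insert('a')): buffer="aaanka" (len 6), cursors c1@3 c2@3 c3@3 c4@6, authorship 123..4
After op 8 (insert('o')): buffer="aaaooonkao" (len 10), cursors c1@6 c2@6 c3@6 c4@10, authorship 123123..44

Answer: 6 6 6 10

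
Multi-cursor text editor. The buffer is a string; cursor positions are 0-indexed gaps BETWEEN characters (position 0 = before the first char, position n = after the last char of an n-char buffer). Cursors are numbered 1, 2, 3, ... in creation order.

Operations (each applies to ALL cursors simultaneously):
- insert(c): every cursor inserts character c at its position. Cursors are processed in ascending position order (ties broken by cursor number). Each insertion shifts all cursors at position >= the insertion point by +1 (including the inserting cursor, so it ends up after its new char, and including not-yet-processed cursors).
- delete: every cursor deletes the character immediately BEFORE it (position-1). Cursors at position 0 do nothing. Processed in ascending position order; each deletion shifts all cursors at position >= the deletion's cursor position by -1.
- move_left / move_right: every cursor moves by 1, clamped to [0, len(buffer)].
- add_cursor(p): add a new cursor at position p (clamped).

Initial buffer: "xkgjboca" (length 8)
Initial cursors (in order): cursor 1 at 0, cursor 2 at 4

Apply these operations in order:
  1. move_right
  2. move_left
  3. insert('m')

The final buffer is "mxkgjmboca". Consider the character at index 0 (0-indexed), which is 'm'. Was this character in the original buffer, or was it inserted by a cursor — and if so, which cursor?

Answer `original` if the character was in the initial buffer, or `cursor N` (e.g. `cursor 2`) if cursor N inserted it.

Answer: cursor 1

Derivation:
After op 1 (move_right): buffer="xkgjboca" (len 8), cursors c1@1 c2@5, authorship ........
After op 2 (move_left): buffer="xkgjboca" (len 8), cursors c1@0 c2@4, authorship ........
After op 3 (insert('m')): buffer="mxkgjmboca" (len 10), cursors c1@1 c2@6, authorship 1....2....
Authorship (.=original, N=cursor N): 1 . . . . 2 . . . .
Index 0: author = 1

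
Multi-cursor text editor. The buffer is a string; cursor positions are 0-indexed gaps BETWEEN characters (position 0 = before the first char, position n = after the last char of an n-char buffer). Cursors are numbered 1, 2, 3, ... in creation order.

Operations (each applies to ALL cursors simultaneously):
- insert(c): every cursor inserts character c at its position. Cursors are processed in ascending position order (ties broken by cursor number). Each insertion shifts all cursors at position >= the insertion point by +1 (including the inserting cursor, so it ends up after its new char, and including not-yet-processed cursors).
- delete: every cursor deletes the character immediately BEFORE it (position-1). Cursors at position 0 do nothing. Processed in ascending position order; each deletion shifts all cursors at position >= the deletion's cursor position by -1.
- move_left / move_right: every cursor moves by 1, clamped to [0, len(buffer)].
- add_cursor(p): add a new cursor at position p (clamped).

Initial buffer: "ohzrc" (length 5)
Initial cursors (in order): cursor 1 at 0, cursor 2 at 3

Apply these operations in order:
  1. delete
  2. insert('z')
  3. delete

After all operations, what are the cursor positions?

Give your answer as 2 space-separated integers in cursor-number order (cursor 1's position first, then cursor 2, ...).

After op 1 (delete): buffer="ohrc" (len 4), cursors c1@0 c2@2, authorship ....
After op 2 (insert('z')): buffer="zohzrc" (len 6), cursors c1@1 c2@4, authorship 1..2..
After op 3 (delete): buffer="ohrc" (len 4), cursors c1@0 c2@2, authorship ....

Answer: 0 2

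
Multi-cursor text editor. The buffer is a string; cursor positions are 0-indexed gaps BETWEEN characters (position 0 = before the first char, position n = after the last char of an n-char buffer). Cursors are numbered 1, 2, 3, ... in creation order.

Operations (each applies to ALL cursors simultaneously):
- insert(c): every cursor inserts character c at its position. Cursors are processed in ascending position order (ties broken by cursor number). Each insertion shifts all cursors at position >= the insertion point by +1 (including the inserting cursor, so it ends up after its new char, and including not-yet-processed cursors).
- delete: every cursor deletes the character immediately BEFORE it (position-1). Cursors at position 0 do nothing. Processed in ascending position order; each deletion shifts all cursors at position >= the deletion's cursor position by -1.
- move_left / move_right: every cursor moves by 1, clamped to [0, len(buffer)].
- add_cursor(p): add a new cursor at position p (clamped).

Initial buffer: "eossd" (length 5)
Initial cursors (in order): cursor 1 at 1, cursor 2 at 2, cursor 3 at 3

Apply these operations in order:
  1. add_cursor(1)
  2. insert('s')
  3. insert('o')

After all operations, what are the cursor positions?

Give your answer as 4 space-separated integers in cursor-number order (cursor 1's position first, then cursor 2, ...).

After op 1 (add_cursor(1)): buffer="eossd" (len 5), cursors c1@1 c4@1 c2@2 c3@3, authorship .....
After op 2 (insert('s')): buffer="essossssd" (len 9), cursors c1@3 c4@3 c2@5 c3@7, authorship .14.2.3..
After op 3 (insert('o')): buffer="essooosossosd" (len 13), cursors c1@5 c4@5 c2@8 c3@11, authorship .1414.22.33..

Answer: 5 8 11 5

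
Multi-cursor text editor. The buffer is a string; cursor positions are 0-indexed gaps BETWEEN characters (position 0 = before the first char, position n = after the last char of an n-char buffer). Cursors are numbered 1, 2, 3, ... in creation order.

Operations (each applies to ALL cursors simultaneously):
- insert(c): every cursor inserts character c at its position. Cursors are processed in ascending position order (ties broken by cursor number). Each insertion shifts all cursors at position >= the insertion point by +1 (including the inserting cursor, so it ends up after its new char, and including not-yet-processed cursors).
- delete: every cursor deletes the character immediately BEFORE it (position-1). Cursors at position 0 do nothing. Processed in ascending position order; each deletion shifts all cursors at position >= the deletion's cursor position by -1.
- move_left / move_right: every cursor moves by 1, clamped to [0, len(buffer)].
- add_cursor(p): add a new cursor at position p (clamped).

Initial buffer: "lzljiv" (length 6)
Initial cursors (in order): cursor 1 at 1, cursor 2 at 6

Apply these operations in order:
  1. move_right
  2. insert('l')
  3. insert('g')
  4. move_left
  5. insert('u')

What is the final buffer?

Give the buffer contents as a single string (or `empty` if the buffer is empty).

Answer: lzlugljivlug

Derivation:
After op 1 (move_right): buffer="lzljiv" (len 6), cursors c1@2 c2@6, authorship ......
After op 2 (insert('l')): buffer="lzlljivl" (len 8), cursors c1@3 c2@8, authorship ..1....2
After op 3 (insert('g')): buffer="lzlgljivlg" (len 10), cursors c1@4 c2@10, authorship ..11....22
After op 4 (move_left): buffer="lzlgljivlg" (len 10), cursors c1@3 c2@9, authorship ..11....22
After op 5 (insert('u')): buffer="lzlugljivlug" (len 12), cursors c1@4 c2@11, authorship ..111....222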